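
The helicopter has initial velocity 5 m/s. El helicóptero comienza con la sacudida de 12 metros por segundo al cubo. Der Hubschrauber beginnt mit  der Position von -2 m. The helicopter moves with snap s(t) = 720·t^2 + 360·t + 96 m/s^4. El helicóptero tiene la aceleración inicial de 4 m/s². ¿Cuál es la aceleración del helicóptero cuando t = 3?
Para resolver esto, necesitamos tomar 2 antiderivadas de nuestra ecuación del snap s(t) = 720·t^2 + 360·t + 96. Tomando ∫s(t)dt y aplicando j(0) = 12, encontramos j(t) = 240·t^3 + 180·t^2 + 96·t + 12. Integrando la sacudida y usando la condición inicial a(0) = 4, obtenemos a(t) = 60·t^4 + 60·t^3 + 48·t^2 + 12·t + 4. Usando a(t) = 60·t^4 + 60·t^3 + 48·t^2 + 12·t + 4 y sustituyendo t = 3, encontramos a = 6952.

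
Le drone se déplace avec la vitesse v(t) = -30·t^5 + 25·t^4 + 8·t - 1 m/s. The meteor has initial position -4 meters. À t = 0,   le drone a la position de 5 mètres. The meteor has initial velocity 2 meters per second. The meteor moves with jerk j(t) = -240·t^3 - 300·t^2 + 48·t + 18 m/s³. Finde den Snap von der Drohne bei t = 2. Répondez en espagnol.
Debemos derivar nuestra ecuación de la velocidad v(t) = -30·t^5 + 25·t^4 + 8·t - 1 3 veces. Tomando d/dt de v(t), encontramos a(t) = -150·t^4 + 100·t^3 + 8. La derivada de la aceleración da la sacudida: j(t) = -600·t^3 + 300·t^2. Tomando d/dt de j(t), encontramos s(t) = -1800·t^2 + 600·t. Usando s(t) = -1800·t^2 + 600·t y sustituyendo t = 2, encontramos s = -6000.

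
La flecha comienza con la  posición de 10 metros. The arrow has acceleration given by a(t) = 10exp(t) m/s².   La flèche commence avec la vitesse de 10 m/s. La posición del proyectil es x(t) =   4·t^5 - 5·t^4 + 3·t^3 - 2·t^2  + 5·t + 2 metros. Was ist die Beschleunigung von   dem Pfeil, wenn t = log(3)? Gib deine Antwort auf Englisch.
From the given acceleration equation a(t) = 10·exp(t), we substitute t = log(3) to get a = 30.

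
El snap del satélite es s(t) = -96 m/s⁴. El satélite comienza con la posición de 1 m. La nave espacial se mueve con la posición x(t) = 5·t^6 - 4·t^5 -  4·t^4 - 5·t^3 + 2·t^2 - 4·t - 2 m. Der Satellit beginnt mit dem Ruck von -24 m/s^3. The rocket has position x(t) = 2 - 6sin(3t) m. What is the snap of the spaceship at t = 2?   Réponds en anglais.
We must differentiate our position equation x(t) = 5·t^6 - 4·t^5 - 4·t^4 - 5·t^3 + 2·t^2 - 4·t - 2 4 times. Taking d/dt of x(t), we find v(t) = 30·t^5 - 20·t^4 - 16·t^3 - 15·t^2 + 4·t - 4. Taking d/dt of v(t), we find a(t) = 150·t^4 - 80·t^3 - 48·t^2 - 30·t + 4. Taking d/dt of a(t), we find j(t) = 600·t^3 - 240·t^2 - 96·t - 30. Differentiating jerk, we get snap: s(t) = 1800·t^2 - 480·t - 96. Using s(t) = 1800·t^2 - 480·t - 96 and substituting t = 2, we find s = 6144.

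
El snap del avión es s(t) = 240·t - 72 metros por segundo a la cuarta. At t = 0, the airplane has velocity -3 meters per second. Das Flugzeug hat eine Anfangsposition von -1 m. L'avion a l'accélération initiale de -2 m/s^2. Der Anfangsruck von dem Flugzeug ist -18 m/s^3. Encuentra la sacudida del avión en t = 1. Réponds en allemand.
Wir müssen das Integral unserer Gleichung für den Snap s(t) = 240·t - 72 1-mal finden. Mit ∫s(t)dt und Anwendung von j(0) = -18, finden wir j(t) = 120·t^2 - 72·t - 18. Wir haben den Ruck j(t) = 120·t^2 - 72·t - 18. Durch Einsetzen von t = 1: j(1) = 30.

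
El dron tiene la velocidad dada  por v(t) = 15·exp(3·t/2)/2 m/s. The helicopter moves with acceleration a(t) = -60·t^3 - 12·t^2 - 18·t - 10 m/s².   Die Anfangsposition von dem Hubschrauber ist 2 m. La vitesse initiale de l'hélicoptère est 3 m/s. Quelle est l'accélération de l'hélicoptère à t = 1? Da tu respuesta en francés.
Nous avons l'accélération a(t) = -60·t^3 - 12·t^2 - 18·t - 10. En substituant t = 1: a(1) = -100.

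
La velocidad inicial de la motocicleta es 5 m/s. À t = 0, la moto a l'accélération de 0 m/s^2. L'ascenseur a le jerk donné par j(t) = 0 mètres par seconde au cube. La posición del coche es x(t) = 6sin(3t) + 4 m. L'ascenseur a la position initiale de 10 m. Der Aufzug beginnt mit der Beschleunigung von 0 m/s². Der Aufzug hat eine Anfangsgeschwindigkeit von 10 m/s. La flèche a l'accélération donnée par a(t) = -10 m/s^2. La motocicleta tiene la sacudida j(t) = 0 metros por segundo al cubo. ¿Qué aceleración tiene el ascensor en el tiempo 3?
Necesitamos integrar nuestra ecuación de la sacudida j(t) = 0 1 vez. La antiderivada de la sacudida, con a(0) = 0, da la aceleración: a(t) = 0. Tenemos la aceleración a(t) = 0. Sustituyendo t = 3: a(3) = 0.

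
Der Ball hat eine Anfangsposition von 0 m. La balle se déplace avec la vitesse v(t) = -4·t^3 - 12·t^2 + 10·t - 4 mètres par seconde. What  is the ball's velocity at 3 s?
From the given velocity equation v(t) = -4·t^3 - 12·t^2 + 10·t - 4, we substitute t = 3 to get v = -190.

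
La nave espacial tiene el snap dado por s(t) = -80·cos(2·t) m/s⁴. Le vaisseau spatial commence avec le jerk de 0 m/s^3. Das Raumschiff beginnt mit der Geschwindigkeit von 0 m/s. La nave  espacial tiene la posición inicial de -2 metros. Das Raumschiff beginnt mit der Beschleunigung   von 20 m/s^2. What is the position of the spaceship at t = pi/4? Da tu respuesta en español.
Partiendo del snap s(t) = -80·cos(2·t), tomamos 4 integrales. La integral del snap, con j(0) = 0, da la sacudida: j(t) = -40·sin(2·t). Integrando la sacudida y usando la condición inicial a(0) = 20, obtenemos a(t) = 20·cos(2·t). La integral de la aceleración es la velocidad. Usando v(0) = 0, obtenemos v(t) = 10·sin(2·t). Tomando ∫v(t)dt y aplicando x(0) = -2, encontramos x(t) = 3 - 5·cos(2·t). Usando x(t) = 3 - 5·cos(2·t) y sustituyendo t = pi/4, encontramos x = 3.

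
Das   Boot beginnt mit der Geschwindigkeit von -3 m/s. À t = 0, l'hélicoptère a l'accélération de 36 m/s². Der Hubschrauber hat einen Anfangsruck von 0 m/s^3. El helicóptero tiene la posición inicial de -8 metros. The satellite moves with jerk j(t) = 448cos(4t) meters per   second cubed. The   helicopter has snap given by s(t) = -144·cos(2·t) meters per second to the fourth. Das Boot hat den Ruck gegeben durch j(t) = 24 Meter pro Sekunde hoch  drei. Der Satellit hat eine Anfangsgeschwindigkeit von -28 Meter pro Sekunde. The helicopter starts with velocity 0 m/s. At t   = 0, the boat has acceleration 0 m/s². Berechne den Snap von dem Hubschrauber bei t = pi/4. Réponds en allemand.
Aus der Gleichung für den Snap s(t) = -144·cos(2·t), setzen wir t = pi/4 ein und erhalten s = 0.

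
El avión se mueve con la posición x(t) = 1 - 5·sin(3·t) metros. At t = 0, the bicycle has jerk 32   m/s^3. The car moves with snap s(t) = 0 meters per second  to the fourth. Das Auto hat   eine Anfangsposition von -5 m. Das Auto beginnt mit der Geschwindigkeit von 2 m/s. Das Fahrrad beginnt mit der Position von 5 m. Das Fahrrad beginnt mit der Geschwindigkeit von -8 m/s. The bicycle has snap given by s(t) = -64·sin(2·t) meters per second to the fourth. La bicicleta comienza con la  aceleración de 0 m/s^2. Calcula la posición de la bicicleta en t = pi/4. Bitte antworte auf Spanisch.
Partiendo del snap s(t) = -64·sin(2·t), tomamos 4 antiderivadas. La integral del snap, con j(0) = 32, da la sacudida: j(t) = 32·cos(2·t). La antiderivada de la sacudida es la aceleración. Usando a(0) = 0, obtenemos a(t) = 16·sin(2·t). La antiderivada de la aceleración es la velocidad. Usando v(0) = -8, obtenemos v(t) = -8·cos(2·t). La antiderivada de la velocidad es la posición. Usando x(0) = 5, obtenemos x(t) = 5 - 4·sin(2·t). Usando x(t) = 5 - 4·sin(2·t) y sustituyendo t = pi/4, encontramos x = 1.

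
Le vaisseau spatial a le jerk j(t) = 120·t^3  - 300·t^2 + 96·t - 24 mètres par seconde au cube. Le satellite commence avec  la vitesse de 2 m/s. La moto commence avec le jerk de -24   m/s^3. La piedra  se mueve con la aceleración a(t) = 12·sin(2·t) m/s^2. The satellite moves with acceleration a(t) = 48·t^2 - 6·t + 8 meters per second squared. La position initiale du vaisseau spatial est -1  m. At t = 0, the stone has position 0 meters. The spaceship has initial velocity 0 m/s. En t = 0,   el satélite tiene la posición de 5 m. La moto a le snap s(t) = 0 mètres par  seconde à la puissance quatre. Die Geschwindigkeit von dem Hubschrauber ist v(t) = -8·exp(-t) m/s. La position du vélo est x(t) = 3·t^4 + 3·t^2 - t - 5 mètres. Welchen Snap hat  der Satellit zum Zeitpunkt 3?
Um dies zu lösen, müssen wir 2 Ableitungen unserer Gleichung für die Beschleunigung a(t) = 48·t^2 - 6·t + 8 nehmen. Durch Ableiten von der Beschleunigung erhalten wir den Ruck: j(t) = 96·t - 6. Die Ableitung von dem Ruck ergibt den Snap: s(t) = 96. Mit s(t) = 96 und Einsetzen von t = 3, finden wir s = 96.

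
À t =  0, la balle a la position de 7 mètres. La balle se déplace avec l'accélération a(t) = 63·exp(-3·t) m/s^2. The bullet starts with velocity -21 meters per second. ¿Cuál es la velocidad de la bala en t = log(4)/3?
Para resolver esto, necesitamos tomar 1 antiderivada de nuestra ecuación de la aceleración a(t) = 63·exp(-3·t). Tomando ∫a(t)dt y aplicando v(0) = -21, encontramos v(t) = -21·exp(-3·t). Usando v(t) = -21·exp(-3·t) y sustituyendo t = log(4)/3, encontramos v = -21/4.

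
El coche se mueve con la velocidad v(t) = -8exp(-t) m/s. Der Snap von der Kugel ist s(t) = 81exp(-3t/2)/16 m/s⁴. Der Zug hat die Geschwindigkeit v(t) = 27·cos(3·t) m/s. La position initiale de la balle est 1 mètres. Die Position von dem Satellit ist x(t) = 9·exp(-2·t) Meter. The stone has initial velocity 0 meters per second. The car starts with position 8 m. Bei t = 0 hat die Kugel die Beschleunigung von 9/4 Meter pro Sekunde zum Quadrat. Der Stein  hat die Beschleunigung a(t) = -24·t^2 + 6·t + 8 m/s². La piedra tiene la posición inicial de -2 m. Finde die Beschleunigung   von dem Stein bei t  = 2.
Aus der Gleichung für die Beschleunigung a(t) = -24·t^2 + 6·t + 8, setzen wir t = 2 ein und erhalten a = -76.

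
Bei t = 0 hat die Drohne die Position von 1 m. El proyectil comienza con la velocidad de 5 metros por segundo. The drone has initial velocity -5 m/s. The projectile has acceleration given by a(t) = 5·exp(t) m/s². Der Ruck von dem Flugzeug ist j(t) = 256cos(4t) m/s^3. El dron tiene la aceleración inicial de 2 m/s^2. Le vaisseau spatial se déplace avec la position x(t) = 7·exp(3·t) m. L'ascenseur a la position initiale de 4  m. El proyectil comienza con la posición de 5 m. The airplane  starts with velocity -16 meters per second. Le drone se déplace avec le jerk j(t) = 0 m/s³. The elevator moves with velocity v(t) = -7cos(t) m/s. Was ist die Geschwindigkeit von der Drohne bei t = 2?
Wir müssen das Integral unserer Gleichung für den Ruck j(t) = 0 2-mal finden. Die Stammfunktion von dem Ruck ist die Beschleunigung. Mit a(0) = 2 erhalten wir a(t) = 2. Das Integral von der Beschleunigung ist die Geschwindigkeit. Mit v(0) = -5 erhalten wir v(t) = 2·t - 5. Wir haben die Geschwindigkeit v(t) = 2·t - 5. Durch Einsetzen von t = 2: v(2) = -1.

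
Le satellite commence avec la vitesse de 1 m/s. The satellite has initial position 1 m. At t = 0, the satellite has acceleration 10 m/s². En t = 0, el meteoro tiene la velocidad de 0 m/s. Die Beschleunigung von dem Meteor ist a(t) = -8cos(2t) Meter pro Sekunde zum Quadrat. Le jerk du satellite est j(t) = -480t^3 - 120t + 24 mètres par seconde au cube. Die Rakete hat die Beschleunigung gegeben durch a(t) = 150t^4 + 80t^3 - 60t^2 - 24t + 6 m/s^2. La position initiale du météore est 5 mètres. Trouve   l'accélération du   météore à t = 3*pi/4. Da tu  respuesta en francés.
De l'équation de l'accélération a(t) = -8·cos(2·t), nous substituons t = 3*pi/4 pour obtenir a = 0.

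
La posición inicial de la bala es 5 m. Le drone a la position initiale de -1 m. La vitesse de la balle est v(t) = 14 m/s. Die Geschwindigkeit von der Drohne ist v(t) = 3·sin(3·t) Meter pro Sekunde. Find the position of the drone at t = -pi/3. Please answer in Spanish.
Partiendo de la velocidad v(t) = 3·sin(3·t), tomamos 1 antiderivada. La integral de la velocidad es la posición. Usando x(0) = -1, obtenemos x(t) = -cos(3·t). Usando x(t) = -cos(3·t) y sustituyendo t = -pi/3, encontramos x = 1.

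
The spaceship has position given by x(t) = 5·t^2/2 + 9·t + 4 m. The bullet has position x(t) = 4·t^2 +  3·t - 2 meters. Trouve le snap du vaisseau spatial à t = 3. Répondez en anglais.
To solve this, we need to take 4 derivatives of our position equation x(t) = 5·t^2/2 + 9·t + 4. The derivative of position gives velocity: v(t) = 5·t + 9. Taking d/dt of v(t), we find a(t) = 5. Differentiating acceleration, we get jerk: j(t) = 0. Taking d/dt of j(t), we find s(t) = 0. Using s(t) = 0 and substituting t = 3, we find s = 0.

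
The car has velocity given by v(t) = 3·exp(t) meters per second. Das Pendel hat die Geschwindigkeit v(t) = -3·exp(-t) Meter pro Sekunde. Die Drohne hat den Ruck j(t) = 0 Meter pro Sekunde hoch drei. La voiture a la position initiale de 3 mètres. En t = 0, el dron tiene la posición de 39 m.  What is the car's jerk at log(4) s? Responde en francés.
Nous devons dériver notre équation de la vitesse v(t) = 3·exp(t) 2 fois. La dérivée de la vitesse donne l'accélération: a(t) = 3·exp(t). En dérivant l'accélération, nous obtenons le jerk: j(t) = 3·exp(t). En utilisant j(t) = 3·exp(t) et en substituant t = log(4), nous trouvons j = 12.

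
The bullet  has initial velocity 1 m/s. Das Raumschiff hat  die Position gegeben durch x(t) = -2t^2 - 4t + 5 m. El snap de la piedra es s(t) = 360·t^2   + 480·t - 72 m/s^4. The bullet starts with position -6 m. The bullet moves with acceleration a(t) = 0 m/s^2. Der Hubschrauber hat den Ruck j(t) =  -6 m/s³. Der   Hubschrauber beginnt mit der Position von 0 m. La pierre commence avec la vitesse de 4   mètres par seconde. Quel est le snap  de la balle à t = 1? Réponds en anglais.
To solve this, we need to take 2 derivatives of our acceleration equation a(t) = 0. Taking d/dt of a(t), we find j(t) = 0. Taking d/dt of j(t), we find s(t) = 0. Using s(t) = 0 and substituting t = 1, we find s = 0.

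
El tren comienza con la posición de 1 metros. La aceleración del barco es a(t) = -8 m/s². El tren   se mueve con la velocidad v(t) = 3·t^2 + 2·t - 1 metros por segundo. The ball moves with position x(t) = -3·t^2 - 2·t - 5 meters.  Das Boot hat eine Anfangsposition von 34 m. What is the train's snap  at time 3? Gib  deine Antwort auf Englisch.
Starting from velocity v(t) = 3·t^2 + 2·t - 1, we take 3 derivatives. Differentiating velocity, we get acceleration: a(t) = 6·t + 2. The derivative of acceleration gives jerk: j(t) = 6. The derivative of jerk gives snap: s(t) = 0. Using s(t) = 0 and substituting t = 3, we find s = 0.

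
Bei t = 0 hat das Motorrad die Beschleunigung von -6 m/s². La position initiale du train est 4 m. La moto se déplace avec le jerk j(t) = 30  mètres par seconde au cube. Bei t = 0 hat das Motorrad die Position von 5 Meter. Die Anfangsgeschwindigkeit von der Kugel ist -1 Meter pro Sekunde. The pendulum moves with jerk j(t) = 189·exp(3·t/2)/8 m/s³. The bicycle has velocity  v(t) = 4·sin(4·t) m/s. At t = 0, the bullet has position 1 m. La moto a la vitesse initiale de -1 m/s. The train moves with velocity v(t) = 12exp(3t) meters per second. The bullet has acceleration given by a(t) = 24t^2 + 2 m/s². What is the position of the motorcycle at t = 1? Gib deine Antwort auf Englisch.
Starting from jerk j(t) = 30, we take 3 antiderivatives. Integrating jerk and using the initial condition a(0) = -6, we get a(t) = 30·t - 6. Taking ∫a(t)dt and applying v(0) = -1, we find v(t) = 15·t^2 - 6·t - 1. Taking ∫v(t)dt and applying x(0) = 5, we find x(t) = 5·t^3 - 3·t^2 - t + 5. Using x(t) = 5·t^3 - 3·t^2 - t + 5 and substituting t = 1, we find x = 6.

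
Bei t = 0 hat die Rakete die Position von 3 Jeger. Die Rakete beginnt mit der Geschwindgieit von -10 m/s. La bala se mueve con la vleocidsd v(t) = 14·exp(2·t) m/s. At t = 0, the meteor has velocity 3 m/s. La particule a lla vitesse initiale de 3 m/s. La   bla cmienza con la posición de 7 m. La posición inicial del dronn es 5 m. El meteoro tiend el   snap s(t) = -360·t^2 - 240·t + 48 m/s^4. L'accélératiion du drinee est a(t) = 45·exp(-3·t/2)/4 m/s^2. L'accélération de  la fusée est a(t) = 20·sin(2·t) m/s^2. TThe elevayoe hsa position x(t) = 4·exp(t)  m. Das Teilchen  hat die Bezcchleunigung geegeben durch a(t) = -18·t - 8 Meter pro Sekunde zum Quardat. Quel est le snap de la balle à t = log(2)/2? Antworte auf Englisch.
To solve this, we need to take 3 derivatives of our velocity equation v(t) = 14·exp(2·t). The derivative of velocity gives acceleration: a(t) = 28·exp(2·t). Taking d/dt of a(t), we find j(t) = 56·exp(2·t). The derivative of jerk gives snap: s(t) = 112·exp(2·t). From the given snap equation s(t) = 112·exp(2·t), we substitute t = log(2)/2 to get s = 224.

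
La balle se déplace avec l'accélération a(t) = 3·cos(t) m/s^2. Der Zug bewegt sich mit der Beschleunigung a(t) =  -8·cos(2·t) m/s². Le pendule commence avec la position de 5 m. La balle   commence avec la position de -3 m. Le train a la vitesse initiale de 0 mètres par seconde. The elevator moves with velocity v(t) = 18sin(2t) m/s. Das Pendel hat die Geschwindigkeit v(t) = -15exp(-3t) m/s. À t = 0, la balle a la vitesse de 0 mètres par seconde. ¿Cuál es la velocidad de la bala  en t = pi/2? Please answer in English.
To find the answer, we compute 1 antiderivative of a(t) = 3·cos(t). Finding the antiderivative of a(t) and using v(0) = 0: v(t) = 3·sin(t). Using v(t) = 3·sin(t) and substituting t = pi/2, we find v = 3.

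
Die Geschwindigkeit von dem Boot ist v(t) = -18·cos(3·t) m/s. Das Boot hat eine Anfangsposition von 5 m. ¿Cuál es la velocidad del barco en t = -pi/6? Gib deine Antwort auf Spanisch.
Tenemos la velocidad v(t) = -18·cos(3·t). Sustituyendo t = -pi/6: v(-pi/6) = 0.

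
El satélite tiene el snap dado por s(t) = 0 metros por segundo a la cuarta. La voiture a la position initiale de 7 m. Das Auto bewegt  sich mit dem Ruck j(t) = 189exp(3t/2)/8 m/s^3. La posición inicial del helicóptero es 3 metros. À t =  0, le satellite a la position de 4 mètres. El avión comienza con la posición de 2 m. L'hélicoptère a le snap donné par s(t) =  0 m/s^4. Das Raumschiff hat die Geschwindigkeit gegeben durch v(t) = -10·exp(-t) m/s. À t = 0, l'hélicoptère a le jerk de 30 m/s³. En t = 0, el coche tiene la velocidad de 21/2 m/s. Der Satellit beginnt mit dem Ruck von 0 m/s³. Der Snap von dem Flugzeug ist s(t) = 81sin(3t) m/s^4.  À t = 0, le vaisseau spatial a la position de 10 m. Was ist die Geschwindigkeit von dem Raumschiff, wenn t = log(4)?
Mit v(t) = -10·exp(-t) und Einsetzen von t = log(4), finden wir v = -5/2.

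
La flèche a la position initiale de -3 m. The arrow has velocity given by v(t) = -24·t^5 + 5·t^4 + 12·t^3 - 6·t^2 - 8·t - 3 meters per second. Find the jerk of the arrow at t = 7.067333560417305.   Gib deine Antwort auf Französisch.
Pour résoudre ceci, nous devons prendre 2 dérivées de notre équation de la vitesse v(t) = -24·t^5 + 5·t^4 + 12·t^3 - 6·t^2 - 8·t - 3. En prenant d/dt de v(t), nous trouvons a(t) = -120·t^4 + 20·t^3 + 36·t^2 - 12·t - 8. En dérivant l'accélération, nous obtenons le jerk: j(t) = -480·t^3 + 60·t^2 + 72·t - 12. En utilisant j(t) = -480·t^3 + 60·t^2 + 72·t - 12 et en substituant t = 7.067333560417305, nous trouvons j = -165943.223108877.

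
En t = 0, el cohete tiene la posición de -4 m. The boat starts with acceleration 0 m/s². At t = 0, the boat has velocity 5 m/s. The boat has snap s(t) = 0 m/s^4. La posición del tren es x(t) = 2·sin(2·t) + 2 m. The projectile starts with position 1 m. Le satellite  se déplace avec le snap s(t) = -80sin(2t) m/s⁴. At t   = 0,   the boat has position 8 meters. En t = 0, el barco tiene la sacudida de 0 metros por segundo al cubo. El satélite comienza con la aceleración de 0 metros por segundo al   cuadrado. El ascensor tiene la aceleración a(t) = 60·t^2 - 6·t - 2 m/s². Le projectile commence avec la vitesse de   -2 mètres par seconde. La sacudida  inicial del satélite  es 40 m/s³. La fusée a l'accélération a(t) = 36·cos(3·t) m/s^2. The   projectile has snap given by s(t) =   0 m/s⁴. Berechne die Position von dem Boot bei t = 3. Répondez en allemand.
Ausgehend von dem Snap s(t) = 0, nehmen wir 4 Integrale. Das Integral von dem Snap, mit j(0) = 0, ergibt den Ruck: j(t) = 0. Mit ∫j(t)dt und Anwendung von a(0) = 0, finden wir a(t) = 0. Das Integral von der Beschleunigung ist die Geschwindigkeit. Mit v(0) = 5 erhalten wir v(t) = 5. Mit ∫v(t)dt und Anwendung von x(0) = 8, finden wir x(t) = 5·t + 8. Wir haben die Position x(t) = 5·t + 8. Durch Einsetzen von t = 3: x(3) = 23.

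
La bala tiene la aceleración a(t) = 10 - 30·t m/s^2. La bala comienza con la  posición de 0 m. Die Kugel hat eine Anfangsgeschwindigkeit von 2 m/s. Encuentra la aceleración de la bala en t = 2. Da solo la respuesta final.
En t = 2, a = -50.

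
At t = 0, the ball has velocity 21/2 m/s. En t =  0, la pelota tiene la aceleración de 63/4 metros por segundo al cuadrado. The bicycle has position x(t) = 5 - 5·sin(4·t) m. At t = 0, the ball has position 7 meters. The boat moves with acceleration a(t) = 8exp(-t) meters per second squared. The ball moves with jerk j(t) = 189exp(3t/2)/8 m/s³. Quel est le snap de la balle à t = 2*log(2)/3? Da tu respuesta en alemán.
Wir müssen unsere Gleichung für den Ruck j(t) = 189·exp(3·t/2)/8 1-mal ableiten. Mit d/dt von j(t) finden wir s(t) = 567·exp(3·t/2)/16. Wir haben den Snap s(t) = 567·exp(3·t/2)/16. Durch Einsetzen von t = 2*log(2)/3: s(2*log(2)/3) = 567/8.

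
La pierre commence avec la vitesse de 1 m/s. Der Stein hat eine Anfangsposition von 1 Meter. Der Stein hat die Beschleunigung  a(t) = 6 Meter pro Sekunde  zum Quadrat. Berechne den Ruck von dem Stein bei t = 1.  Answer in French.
Nous devons dériver notre équation de l'accélération a(t) = 6 1 fois. La dérivée de l'accélération donne le jerk: j(t) = 0. Nous avons le jerk j(t) = 0. En substituant t = 1: j(1) = 0.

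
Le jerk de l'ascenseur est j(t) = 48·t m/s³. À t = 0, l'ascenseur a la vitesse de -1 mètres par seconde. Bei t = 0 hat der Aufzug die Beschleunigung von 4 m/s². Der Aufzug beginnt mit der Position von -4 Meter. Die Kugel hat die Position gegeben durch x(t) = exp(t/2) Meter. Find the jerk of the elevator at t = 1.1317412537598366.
We have jerk j(t) = 48·t. Substituting t = 1.1317412537598366: j(1.1317412537598366) = 54.3235801804722.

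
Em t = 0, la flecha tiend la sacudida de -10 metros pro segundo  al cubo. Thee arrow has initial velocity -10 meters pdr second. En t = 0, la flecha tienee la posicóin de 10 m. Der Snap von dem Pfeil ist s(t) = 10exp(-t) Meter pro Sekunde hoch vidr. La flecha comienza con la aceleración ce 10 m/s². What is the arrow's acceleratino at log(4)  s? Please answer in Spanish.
Debemos encontrar la integral de nuestra ecuación del snap s(t) = 10·exp(-t) 2 veces. La antiderivada del snap es la sacudida. Usando j(0) = -10, obtenemos j(t) = -10·exp(-t). Tomando ∫j(t)dt y aplicando a(0) = 10, encontramos a(t) = 10·exp(-t). De la ecuación de la aceleración a(t) = 10·exp(-t), sustituimos t = log(4) para obtener a = 5/2.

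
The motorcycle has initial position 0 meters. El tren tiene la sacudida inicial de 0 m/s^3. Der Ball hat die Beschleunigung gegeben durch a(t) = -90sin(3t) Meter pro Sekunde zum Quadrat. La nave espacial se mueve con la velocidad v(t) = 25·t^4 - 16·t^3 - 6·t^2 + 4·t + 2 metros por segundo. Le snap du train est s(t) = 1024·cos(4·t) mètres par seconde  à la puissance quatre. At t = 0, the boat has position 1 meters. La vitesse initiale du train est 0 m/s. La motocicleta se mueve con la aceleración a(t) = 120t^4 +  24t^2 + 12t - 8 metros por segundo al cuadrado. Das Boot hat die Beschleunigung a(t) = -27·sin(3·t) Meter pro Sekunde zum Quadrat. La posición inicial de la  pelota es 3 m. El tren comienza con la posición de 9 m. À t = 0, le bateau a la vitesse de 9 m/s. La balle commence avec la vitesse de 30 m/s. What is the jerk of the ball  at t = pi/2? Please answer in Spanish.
Debemos derivar nuestra ecuación de la aceleración a(t) = -90·sin(3·t) 1 vez. Derivando la aceleración, obtenemos la sacudida: j(t) = -270·cos(3·t). Tenemos la sacudida j(t) = -270·cos(3·t). Sustituyendo t = pi/2: j(pi/2) = 0.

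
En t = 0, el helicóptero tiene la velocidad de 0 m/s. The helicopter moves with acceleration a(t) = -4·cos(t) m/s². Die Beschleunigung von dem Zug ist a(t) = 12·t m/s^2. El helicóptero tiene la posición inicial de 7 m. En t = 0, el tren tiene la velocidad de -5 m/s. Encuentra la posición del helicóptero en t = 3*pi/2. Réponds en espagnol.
Para resolver esto, necesitamos tomar 2 integrales de nuestra ecuación de la aceleración a(t) = -4·cos(t). Tomando ∫a(t)dt y aplicando v(0) = 0, encontramos v(t) = -4·sin(t). Integrando la velocidad y usando la condición inicial x(0) = 7, obtenemos x(t) = 4·cos(t) + 3. Tenemos la posición x(t) = 4·cos(t) + 3. Sustituyendo t = 3*pi/2: x(3*pi/2) = 3.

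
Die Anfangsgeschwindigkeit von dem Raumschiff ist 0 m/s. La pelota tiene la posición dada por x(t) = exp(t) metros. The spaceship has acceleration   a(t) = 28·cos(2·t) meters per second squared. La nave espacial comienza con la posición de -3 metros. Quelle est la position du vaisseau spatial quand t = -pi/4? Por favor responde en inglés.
Starting from acceleration a(t) = 28·cos(2·t), we take 2 integrals. The integral of acceleration, with v(0) = 0, gives velocity: v(t) = 14·sin(2·t). Taking ∫v(t)dt and applying x(0) = -3, we find x(t) = 4 - 7·cos(2·t). We have position x(t) = 4 - 7·cos(2·t). Substituting t = -pi/4: x(-pi/4) = 4.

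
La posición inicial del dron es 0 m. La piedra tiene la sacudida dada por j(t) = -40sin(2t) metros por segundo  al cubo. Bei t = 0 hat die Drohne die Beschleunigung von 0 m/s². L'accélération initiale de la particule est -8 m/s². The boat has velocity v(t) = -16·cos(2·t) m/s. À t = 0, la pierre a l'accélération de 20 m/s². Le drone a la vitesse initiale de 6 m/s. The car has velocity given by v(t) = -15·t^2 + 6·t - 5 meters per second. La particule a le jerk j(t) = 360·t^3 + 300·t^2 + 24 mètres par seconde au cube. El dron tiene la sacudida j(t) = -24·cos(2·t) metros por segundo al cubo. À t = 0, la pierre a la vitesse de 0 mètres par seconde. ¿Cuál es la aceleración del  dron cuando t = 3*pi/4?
Para resolver esto, necesitamos tomar 1 antiderivada de nuestra ecuación de la sacudida j(t) = -24·cos(2·t). Integrando la sacudida y usando la condición inicial a(0) = 0, obtenemos a(t) = -12·sin(2·t). De la ecuación de la aceleración a(t) = -12·sin(2·t), sustituimos t = 3*pi/4 para obtener a = 12.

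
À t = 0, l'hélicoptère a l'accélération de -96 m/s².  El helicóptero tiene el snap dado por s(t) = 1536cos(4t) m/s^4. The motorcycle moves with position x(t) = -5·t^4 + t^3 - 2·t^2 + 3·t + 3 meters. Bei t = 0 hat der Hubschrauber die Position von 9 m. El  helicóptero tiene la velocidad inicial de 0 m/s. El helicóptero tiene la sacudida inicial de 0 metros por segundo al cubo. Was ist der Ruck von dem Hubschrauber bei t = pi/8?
Wir müssen das Integral unserer Gleichung für den Snap s(t) = 1536·cos(4·t) 1-mal finden. Durch Integration von dem Snap und Verwendung der Anfangsbedingung j(0) = 0, erhalten wir j(t) = 384·sin(4·t). Aus der Gleichung für den Ruck j(t) = 384·sin(4·t), setzen wir t = pi/8 ein und erhalten j = 384.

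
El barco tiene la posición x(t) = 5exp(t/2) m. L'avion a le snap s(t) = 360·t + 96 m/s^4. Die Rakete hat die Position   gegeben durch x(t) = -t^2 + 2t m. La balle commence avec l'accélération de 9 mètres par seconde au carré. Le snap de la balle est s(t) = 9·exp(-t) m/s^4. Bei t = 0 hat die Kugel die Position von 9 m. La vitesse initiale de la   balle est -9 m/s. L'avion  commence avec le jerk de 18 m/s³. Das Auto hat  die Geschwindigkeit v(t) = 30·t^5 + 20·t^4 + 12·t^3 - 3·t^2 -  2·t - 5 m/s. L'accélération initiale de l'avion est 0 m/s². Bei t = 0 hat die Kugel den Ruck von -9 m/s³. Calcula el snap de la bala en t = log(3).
Tenemos el snap s(t) = 9·exp(-t). Sustituyendo t = log(3): s(log(3)) = 3.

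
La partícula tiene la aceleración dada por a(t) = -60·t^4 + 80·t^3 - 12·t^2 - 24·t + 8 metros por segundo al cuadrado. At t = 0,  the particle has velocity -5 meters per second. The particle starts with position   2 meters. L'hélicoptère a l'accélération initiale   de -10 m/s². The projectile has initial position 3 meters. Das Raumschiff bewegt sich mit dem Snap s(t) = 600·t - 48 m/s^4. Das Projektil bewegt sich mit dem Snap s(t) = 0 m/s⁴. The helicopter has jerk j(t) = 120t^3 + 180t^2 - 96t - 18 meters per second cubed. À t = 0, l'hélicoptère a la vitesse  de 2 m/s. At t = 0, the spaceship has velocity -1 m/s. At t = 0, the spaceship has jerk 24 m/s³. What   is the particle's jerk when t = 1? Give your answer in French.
Nous devons dériver notre équation de l'accélération a(t) = -60·t^4 + 80·t^3 - 12·t^2 - 24·t + 8 1 fois. La dérivée de l'accélération donne le jerk: j(t) = -240·t^3 + 240·t^2 - 24·t - 24. En utilisant j(t) = -240·t^3 + 240·t^2 - 24·t - 24 et en substituant t = 1, nous trouvons j = -48.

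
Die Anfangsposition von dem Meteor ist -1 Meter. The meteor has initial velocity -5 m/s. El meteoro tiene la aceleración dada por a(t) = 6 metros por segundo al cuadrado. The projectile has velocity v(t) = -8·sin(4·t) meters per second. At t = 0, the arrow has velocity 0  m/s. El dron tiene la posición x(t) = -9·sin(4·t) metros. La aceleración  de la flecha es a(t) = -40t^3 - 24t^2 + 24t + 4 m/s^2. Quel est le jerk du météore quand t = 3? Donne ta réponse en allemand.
Um dies zu lösen, müssen wir 1 Ableitung unserer Gleichung für die Beschleunigung a(t) = 6 nehmen. Mit d/dt von a(t) finden wir j(t) = 0. Mit j(t) = 0 und Einsetzen von t = 3, finden wir j = 0.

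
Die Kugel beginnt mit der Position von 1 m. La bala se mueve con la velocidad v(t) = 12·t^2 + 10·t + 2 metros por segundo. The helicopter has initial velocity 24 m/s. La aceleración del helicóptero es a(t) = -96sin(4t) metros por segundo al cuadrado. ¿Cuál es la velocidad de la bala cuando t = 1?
De la ecuación de la velocidad v(t) = 12·t^2 + 10·t + 2, sustituimos t = 1 para obtener v = 24.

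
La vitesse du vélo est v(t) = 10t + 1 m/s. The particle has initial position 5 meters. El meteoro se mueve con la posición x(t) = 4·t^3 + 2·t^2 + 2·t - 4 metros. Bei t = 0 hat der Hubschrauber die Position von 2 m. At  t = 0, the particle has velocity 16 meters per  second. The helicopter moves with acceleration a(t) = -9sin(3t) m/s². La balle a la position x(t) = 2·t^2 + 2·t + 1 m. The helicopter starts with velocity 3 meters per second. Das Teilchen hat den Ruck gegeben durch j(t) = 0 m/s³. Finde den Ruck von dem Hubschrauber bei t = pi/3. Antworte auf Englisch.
We must differentiate our acceleration equation a(t) = -9·sin(3·t) 1 time. Differentiating acceleration, we get jerk: j(t) = -27·cos(3·t). We have jerk j(t) = -27·cos(3·t). Substituting t = pi/3: j(pi/3) = 27.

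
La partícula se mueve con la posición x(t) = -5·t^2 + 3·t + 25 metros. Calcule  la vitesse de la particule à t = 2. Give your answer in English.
We must differentiate our position equation x(t) = -5·t^2 + 3·t + 25 1 time. Taking d/dt of x(t), we find v(t) = 3 - 10·t. Using v(t) = 3 - 10·t and substituting t = 2, we find v = -17.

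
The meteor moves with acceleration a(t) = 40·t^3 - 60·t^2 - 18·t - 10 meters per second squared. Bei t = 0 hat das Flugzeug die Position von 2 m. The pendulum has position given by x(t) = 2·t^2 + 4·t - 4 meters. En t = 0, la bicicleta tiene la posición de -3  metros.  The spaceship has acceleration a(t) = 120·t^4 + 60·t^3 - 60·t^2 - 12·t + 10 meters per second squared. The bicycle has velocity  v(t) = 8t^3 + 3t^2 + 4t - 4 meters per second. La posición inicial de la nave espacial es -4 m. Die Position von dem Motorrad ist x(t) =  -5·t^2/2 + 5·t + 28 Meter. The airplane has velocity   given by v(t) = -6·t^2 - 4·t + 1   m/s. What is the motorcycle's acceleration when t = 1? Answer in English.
To solve this, we need to take 2 derivatives of our position equation x(t) = -5·t^2/2 + 5·t + 28. The derivative of position gives velocity: v(t) = 5 - 5·t. Differentiating velocity, we get acceleration: a(t) = -5. Using a(t) = -5 and substituting t = 1, we find a = -5.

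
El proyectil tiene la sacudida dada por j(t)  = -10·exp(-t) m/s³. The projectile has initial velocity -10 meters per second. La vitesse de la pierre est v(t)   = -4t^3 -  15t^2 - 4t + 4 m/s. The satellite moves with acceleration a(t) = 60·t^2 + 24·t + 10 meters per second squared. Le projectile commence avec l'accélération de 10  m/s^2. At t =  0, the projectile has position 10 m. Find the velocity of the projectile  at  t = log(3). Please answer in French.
Nous devons trouver l'intégrale de notre équation du jerk j(t) = -10·exp(-t) 2 fois. La primitive du jerk est l'accélération. En utilisant a(0) = 10, nous obtenons a(t) = 10·exp(-t). La primitive de l'accélération est la vitesse. En utilisant v(0) = -10, nous obtenons v(t) = -10·exp(-t). En utilisant v(t) = -10·exp(-t) et en substituant t = log(3), nous trouvons v = -10/3.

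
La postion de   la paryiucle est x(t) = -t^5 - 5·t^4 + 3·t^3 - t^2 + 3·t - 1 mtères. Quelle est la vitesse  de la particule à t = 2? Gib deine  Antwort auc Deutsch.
Wir müssen unsere Gleichung für die Position x(t) = -t^5 - 5·t^4 + 3·t^3 - t^2 + 3·t - 1 1-mal ableiten. Mit d/dt von x(t) finden wir v(t) = -5·t^4 - 20·t^3 + 9·t^2 - 2·t + 3. Mit v(t) = -5·t^4 - 20·t^3 + 9·t^2 - 2·t + 3 und Einsetzen von t = 2, finden wir v = -205.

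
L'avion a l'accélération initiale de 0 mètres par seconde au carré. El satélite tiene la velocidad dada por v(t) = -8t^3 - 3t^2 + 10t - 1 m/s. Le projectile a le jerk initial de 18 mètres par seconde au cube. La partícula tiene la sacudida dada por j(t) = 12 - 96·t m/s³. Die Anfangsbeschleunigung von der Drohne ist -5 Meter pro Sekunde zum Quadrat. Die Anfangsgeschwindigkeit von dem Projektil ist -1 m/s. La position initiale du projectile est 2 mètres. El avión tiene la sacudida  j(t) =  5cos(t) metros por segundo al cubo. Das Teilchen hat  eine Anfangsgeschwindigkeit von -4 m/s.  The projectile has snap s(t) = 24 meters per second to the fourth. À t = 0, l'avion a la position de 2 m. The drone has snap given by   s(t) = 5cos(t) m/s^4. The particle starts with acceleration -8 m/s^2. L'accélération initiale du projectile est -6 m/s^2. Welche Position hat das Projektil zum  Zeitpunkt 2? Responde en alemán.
Wir müssen das Integral unserer Gleichung für den Snap s(t) = 24 4-mal finden. Die Stammfunktion von dem Snap ist der Ruck. Mit j(0) = 18 erhalten wir j(t) = 24·t + 18. Die Stammfunktion von dem Ruck ist die Beschleunigung. Mit a(0) = -6 erhalten wir a(t) = 12·t^2 + 18·t - 6. Durch Integration von der Beschleunigung und Verwendung der Anfangsbedingung v(0) = -1, erhalten wir v(t) = 4·t^3 + 9·t^2 - 6·t - 1. Das Integral von der Geschwindigkeit, mit x(0) = 2, ergibt die Position: x(t) = t^4 + 3·t^3 - 3·t^2 - t + 2. Wir haben die Position x(t) = t^4 + 3·t^3 - 3·t^2 - t + 2. Durch Einsetzen von t = 2: x(2) = 28.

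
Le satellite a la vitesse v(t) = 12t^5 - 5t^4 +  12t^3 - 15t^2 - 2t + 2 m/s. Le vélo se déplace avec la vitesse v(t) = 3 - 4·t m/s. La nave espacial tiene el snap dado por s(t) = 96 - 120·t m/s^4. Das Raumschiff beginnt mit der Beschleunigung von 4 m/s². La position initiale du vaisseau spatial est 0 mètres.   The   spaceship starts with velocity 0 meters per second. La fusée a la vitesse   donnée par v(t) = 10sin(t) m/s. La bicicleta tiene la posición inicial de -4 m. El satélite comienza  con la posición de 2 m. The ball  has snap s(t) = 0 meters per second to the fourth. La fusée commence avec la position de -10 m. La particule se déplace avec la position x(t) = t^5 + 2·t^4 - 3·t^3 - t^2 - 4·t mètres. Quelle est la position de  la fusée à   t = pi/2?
Nous devons intégrer notre équation de la vitesse v(t) = 10·sin(t) 1 fois. La primitive de la vitesse est la position. En utilisant x(0) = -10, nous obtenons x(t) = -10·cos(t). De l'équation de la position x(t) = -10·cos(t), nous substituons t = pi/2 pour obtenir x = 0.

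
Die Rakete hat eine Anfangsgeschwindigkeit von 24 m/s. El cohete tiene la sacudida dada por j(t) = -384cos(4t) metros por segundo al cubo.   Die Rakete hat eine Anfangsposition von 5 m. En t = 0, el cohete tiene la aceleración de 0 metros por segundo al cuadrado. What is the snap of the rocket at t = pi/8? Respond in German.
Wir müssen unsere Gleichung für den Ruck j(t) = -384·cos(4·t) 1-mal ableiten. Die Ableitung von dem Ruck ergibt den Snap: s(t) = 1536·sin(4·t). Wir haben den Snap s(t) = 1536·sin(4·t). Durch Einsetzen von t = pi/8: s(pi/8) = 1536.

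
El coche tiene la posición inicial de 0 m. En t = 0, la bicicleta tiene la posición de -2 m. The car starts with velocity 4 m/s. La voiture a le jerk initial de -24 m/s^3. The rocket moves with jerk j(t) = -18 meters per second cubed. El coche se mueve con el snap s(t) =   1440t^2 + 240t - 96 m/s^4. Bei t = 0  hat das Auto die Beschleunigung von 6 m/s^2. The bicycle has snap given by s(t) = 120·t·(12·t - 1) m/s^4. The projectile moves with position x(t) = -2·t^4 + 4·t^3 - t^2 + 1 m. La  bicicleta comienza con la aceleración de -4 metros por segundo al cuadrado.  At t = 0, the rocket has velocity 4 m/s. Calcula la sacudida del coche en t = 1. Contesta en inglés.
We must find the antiderivative of our snap equation s(t) = 1440·t^2 + 240·t - 96 1 time. The integral of snap, with j(0) = -24, gives jerk: j(t) = 480·t^3 + 120·t^2 - 96·t - 24. From the given jerk equation j(t) = 480·t^3 + 120·t^2 - 96·t - 24, we substitute t = 1 to get j = 480.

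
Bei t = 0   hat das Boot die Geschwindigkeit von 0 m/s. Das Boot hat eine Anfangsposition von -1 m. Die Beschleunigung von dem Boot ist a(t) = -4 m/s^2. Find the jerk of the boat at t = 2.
We must differentiate our acceleration equation a(t) = -4 1 time. Differentiating acceleration, we get jerk: j(t) = 0. Using j(t) = 0 and substituting t = 2, we find j = 0.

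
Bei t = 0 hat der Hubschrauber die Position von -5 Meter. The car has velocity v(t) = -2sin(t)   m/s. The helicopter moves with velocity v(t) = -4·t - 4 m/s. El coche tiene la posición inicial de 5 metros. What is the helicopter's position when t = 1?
We need to integrate our velocity equation v(t) = -4·t - 4 1 time. The integral of velocity, with x(0) = -5, gives position: x(t) = -2·t^2 - 4·t - 5. From the given position equation x(t) = -2·t^2 - 4·t - 5, we substitute t = 1 to get x = -11.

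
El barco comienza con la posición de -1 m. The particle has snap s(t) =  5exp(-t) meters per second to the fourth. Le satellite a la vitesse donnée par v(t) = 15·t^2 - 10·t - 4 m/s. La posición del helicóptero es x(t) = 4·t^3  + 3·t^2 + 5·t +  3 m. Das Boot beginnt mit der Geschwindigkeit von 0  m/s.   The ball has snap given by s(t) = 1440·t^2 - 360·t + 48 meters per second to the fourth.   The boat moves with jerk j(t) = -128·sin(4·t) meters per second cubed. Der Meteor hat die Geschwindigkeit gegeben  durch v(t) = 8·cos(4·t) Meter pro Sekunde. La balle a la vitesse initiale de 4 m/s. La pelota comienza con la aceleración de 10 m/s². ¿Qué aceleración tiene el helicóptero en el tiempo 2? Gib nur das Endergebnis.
En t = 2, a = 54.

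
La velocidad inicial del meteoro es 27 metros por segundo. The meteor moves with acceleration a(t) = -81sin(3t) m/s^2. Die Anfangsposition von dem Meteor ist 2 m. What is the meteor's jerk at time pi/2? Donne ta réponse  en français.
Pour résoudre ceci, nous devons prendre 1 dérivée de notre équation de l'accélération a(t) = -81·sin(3·t). En prenant d/dt de a(t), nous trouvons j(t) = -243·cos(3·t). De l'équation du jerk j(t) = -243·cos(3·t), nous substituons t = pi/2 pour obtenir j = 0.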